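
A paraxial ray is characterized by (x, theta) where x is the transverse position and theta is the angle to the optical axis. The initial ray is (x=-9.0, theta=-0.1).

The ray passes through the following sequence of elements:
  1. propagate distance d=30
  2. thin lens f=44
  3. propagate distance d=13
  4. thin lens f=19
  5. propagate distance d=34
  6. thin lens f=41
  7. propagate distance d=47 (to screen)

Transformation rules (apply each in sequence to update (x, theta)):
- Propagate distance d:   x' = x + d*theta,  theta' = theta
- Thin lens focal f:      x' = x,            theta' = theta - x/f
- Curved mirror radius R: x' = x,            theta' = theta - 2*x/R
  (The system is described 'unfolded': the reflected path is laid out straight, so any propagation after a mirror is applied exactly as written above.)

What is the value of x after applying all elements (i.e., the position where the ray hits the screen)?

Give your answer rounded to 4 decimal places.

Initial: x=-9.0000 theta=-0.1000
After 1 (propagate distance d=30): x=-12.0000 theta=-0.1000
After 2 (thin lens f=44): x=-12.0000 theta=19/110 (≈0.1727)
After 3 (propagate distance d=13): x=-1073/110 (≈-9.7545) theta=19/110 (≈0.1727)
After 4 (thin lens f=19): x=-1073/110 (≈-9.7545) theta=717/1045 (≈0.6861)
After 5 (propagate distance d=34): x=2579/190 (≈13.5737) theta=717/1045 (≈0.6861)
After 6 (thin lens f=41): x=2579/190 (≈13.5737) theta=6085/17138 (≈0.3551)
After 7 (propagate distance d=47 (to screen)): x=1296552/42845 (≈30.2615) theta=6085/17138 (≈0.3551)
Rounded to 4 decimal places: x = 30.2615

Answer: 30.2615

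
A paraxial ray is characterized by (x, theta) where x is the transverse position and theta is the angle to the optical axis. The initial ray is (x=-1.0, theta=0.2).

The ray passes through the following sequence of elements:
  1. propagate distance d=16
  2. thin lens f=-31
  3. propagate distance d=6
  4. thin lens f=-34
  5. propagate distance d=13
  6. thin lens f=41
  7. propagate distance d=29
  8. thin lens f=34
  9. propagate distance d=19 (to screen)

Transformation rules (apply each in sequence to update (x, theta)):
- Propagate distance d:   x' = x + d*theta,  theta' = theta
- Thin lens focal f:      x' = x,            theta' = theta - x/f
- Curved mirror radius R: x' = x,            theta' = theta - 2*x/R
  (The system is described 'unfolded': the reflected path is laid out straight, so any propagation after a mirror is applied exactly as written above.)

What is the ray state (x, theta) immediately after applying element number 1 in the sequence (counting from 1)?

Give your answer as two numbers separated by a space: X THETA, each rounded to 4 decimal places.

Answer: 2.2000 0.2000

Derivation:
Initial: x=-1.0000 theta=0.2000
After 1 (propagate distance d=16): x=2.2000 theta=0.2000
Rounded to 4 decimal places: x = 2.2000, theta = 0.2000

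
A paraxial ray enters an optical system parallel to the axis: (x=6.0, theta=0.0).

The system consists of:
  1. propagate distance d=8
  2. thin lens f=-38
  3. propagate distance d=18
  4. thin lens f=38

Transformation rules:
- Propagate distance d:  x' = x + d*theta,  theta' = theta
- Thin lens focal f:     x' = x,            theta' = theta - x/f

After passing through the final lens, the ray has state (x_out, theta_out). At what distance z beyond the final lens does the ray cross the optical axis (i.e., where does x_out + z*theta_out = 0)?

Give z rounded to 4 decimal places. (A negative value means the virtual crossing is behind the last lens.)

Answer: 118.2222

Derivation:
Initial: x=6.0000 theta=0.0000
After 1 (propagate distance d=8): x=6.0000 theta=0.0000
After 2 (thin lens f=-38): x=6.0000 theta=3/19 (≈0.1579)
After 3 (propagate distance d=18): x=168/19 (≈8.8421) theta=3/19 (≈0.1579)
After 4 (thin lens f=38): x=168/19 (≈8.8421) theta=-27/361 (≈-0.0748)
z_focus = -x_out/theta_out = -(168/19)/(-27/361) = 1064/9 ≈ 118.2222
Rounded to 4 decimal places: z = 118.2222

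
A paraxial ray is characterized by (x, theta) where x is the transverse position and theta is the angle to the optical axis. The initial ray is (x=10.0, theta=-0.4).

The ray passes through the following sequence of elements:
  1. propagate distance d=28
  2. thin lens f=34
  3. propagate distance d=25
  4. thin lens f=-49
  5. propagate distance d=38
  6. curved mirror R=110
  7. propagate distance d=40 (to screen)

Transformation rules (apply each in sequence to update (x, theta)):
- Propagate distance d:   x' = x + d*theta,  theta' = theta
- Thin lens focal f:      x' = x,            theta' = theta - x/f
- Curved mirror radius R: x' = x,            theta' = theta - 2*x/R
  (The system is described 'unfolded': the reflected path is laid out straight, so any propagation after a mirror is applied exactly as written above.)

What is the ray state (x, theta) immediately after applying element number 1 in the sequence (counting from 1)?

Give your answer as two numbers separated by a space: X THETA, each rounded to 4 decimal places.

Initial: x=10.0000 theta=-0.4000
After 1 (propagate distance d=28): x=-1.2000 theta=-0.4000
Rounded to 4 decimal places: x = -1.2000, theta = -0.4000

Answer: -1.2000 -0.4000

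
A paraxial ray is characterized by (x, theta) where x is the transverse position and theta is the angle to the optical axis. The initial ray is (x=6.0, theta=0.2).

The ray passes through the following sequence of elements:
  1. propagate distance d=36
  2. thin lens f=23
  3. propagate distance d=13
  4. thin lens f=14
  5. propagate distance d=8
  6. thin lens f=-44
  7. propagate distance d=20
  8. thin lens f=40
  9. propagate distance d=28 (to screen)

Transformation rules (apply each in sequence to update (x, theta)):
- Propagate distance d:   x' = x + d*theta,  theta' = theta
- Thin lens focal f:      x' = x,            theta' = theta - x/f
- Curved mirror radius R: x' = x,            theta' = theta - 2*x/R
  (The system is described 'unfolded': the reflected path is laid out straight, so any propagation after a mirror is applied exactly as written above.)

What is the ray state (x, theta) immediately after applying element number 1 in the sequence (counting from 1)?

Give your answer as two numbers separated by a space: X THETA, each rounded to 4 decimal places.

Initial: x=6.0000 theta=0.2000
After 1 (propagate distance d=36): x=13.2000 theta=0.2000
Rounded to 4 decimal places: x = 13.2000, theta = 0.2000

Answer: 13.2000 0.2000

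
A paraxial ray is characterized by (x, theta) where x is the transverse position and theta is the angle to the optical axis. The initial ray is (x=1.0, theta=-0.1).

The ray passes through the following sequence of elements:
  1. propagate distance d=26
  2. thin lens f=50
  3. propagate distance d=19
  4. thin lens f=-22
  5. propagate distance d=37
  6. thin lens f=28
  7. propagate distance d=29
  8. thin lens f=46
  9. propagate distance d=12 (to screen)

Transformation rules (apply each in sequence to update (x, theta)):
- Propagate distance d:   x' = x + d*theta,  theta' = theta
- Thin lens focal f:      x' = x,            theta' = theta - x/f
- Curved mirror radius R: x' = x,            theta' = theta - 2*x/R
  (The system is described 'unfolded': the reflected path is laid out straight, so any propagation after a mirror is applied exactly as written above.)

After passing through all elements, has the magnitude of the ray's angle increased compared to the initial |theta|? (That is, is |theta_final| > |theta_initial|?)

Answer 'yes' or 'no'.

Answer: yes

Derivation:
Initial: x=1.0000 theta=-0.1000
After 1 (propagate distance d=26): x=-1.6000 theta=-0.1000
After 2 (thin lens f=50): x=-1.6000 theta=-0.0680
After 3 (propagate distance d=19): x=-2.8920 theta=-0.0680
After 4 (thin lens f=-22): x=-2.8920 theta=-1097/5500 (≈-0.1995)
After 5 (propagate distance d=37): x=-11299/1100 (≈-10.2718) theta=-1097/5500 (≈-0.1995)
After 6 (thin lens f=28): x=-11299/1100 (≈-10.2718) theta=25779/154000 (≈0.1674)
After 7 (propagate distance d=29): x=-834269/154000 (≈-5.4173) theta=25779/154000 (≈0.1674)
After 8 (thin lens f=46): x=-834269/154000 (≈-5.4173) theta=2020103/7084000 (≈0.2852)
After 9 (propagate distance d=12 (to screen)): x=-7067569/3542000 (≈-1.9954) theta=2020103/7084000 (≈0.2852)
|theta_initial|=0.1000 |theta_final|=2020103/7084000 (≈0.2852) -> increased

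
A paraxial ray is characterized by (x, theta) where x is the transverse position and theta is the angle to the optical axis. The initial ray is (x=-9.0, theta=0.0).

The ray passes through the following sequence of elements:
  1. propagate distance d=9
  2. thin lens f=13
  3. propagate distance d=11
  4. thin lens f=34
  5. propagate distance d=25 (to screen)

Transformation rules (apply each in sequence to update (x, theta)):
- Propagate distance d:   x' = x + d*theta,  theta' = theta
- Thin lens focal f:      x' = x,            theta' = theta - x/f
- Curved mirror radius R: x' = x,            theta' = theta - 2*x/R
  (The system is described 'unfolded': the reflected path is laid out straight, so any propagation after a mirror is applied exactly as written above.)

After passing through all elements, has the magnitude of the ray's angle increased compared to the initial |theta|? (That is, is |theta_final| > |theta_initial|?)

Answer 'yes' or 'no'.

Initial: x=-9.0000 theta=0.0000
After 1 (propagate distance d=9): x=-9.0000 theta=0.0000
After 2 (thin lens f=13): x=-9.0000 theta=9/13 (≈0.6923)
After 3 (propagate distance d=11): x=-18/13 (≈-1.3846) theta=9/13 (≈0.6923)
After 4 (thin lens f=34): x=-18/13 (≈-1.3846) theta=162/221 (≈0.7330)
After 5 (propagate distance d=25 (to screen)): x=288/17 (≈16.9412) theta=162/221 (≈0.7330)
|theta_initial|=0.0000 |theta_final|=162/221 (≈0.7330) -> increased

Answer: yes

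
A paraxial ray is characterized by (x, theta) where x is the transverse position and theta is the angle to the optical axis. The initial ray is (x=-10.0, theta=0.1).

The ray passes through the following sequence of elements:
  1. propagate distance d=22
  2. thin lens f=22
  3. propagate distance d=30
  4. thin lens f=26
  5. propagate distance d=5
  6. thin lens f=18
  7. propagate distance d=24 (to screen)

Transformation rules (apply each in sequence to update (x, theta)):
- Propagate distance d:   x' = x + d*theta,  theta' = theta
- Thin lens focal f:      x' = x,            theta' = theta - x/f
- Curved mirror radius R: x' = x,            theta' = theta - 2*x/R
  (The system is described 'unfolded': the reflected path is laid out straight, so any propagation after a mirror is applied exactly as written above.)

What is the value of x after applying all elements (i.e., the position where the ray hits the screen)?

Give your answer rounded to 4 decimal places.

Answer: 3.1928

Derivation:
Initial: x=-10.0000 theta=0.1000
After 1 (propagate distance d=22): x=-7.8000 theta=0.1000
After 2 (thin lens f=22): x=-7.8000 theta=5/11 (≈0.4545)
After 3 (propagate distance d=30): x=321/55 (≈5.8364) theta=5/11 (≈0.4545)
After 4 (thin lens f=26): x=321/55 (≈5.8364) theta=329/1430 (≈0.2301)
After 5 (propagate distance d=5): x=9991/1430 (≈6.9867) theta=329/1430 (≈0.2301)
After 6 (thin lens f=18): x=9991/1430 (≈6.9867) theta=-313/1980 (≈-0.1581)
After 7 (propagate distance d=24 (to screen)): x=13697/4290 (≈3.1928) theta=-313/1980 (≈-0.1581)
Rounded to 4 decimal places: x = 3.1928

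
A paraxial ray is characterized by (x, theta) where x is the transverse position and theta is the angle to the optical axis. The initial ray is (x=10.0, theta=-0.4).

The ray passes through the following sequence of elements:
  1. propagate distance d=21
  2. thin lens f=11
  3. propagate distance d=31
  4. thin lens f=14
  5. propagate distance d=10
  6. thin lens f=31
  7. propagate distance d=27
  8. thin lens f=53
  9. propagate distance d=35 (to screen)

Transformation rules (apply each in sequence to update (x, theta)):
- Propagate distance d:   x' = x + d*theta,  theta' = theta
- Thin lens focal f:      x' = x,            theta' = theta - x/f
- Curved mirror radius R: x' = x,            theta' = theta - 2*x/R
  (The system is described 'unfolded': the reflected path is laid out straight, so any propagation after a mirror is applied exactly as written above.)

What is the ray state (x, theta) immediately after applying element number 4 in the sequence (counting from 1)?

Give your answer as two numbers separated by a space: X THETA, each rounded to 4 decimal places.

Answer: -15.3091 0.5481

Derivation:
Initial: x=10.0000 theta=-0.4000
After 1 (propagate distance d=21): x=1.6000 theta=-0.4000
After 2 (thin lens f=11): x=1.6000 theta=-6/11 (≈-0.5455)
After 3 (propagate distance d=31): x=-842/55 (≈-15.3091) theta=-6/11 (≈-0.5455)
After 4 (thin lens f=14): x=-842/55 (≈-15.3091) theta=211/385 (≈0.5481)
Rounded to 4 decimal places: x = -15.3091, theta = 0.5481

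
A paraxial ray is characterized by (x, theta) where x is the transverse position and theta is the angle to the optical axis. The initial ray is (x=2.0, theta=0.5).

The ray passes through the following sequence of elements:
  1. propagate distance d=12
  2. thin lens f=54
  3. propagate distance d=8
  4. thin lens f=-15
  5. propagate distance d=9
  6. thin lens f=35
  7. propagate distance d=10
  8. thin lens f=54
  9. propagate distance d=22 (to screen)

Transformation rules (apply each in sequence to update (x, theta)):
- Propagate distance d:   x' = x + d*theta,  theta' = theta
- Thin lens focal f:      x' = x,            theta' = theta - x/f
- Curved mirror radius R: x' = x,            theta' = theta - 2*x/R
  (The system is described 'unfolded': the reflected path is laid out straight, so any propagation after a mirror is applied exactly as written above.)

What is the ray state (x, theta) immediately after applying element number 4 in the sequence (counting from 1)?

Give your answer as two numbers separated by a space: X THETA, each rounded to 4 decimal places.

Initial: x=2.0000 theta=0.5000
After 1 (propagate distance d=12): x=8.0000 theta=0.5000
After 2 (thin lens f=54): x=8.0000 theta=19/54 (≈0.3519)
After 3 (propagate distance d=8): x=292/27 (≈10.8148) theta=19/54 (≈0.3519)
After 4 (thin lens f=-15): x=292/27 (≈10.8148) theta=869/810 (≈1.0728)
Rounded to 4 decimal places: x = 10.8148, theta = 1.0728

Answer: 10.8148 1.0728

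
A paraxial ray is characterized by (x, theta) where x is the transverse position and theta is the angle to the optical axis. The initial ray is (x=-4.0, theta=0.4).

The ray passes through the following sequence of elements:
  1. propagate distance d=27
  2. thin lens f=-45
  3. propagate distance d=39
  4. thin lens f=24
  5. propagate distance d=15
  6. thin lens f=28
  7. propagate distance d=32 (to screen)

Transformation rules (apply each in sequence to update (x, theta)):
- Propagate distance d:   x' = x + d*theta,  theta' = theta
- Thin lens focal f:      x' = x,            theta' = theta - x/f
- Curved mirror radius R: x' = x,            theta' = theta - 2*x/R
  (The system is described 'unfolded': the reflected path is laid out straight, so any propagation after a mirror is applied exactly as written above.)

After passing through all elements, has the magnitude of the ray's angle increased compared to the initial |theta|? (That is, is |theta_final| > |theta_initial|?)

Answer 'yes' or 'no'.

Initial: x=-4.0000 theta=0.4000
After 1 (propagate distance d=27): x=6.8000 theta=0.4000
After 2 (thin lens f=-45): x=6.8000 theta=124/225 (≈0.5511)
After 3 (propagate distance d=39): x=2122/75 (≈28.2933) theta=124/225 (≈0.5511)
After 4 (thin lens f=24): x=2122/75 (≈28.2933) theta=-113/180 (≈-0.6278)
After 5 (propagate distance d=15): x=5663/300 (≈18.8767) theta=-113/180 (≈-0.6278)
After 6 (thin lens f=28): x=5663/300 (≈18.8767) theta=-4687/3600 (≈-1.3019)
After 7 (propagate distance d=32 (to screen)): x=-20507/900 (≈-22.7856) theta=-4687/3600 (≈-1.3019)
|theta_initial|=0.4000 |theta_final|=4687/3600 (≈1.3019) -> increased

Answer: yes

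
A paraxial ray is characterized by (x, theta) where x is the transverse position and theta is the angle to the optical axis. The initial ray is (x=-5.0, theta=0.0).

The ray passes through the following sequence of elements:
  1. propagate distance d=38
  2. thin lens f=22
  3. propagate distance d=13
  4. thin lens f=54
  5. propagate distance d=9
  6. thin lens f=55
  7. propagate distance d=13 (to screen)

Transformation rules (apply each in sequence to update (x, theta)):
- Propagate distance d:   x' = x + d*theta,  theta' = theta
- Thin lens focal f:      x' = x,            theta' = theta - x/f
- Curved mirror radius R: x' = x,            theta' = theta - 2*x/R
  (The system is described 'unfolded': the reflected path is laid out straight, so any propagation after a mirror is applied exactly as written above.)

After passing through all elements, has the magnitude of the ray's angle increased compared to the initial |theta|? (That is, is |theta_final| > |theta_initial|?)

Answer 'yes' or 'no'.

Initial: x=-5.0000 theta=0.0000
After 1 (propagate distance d=38): x=-5.0000 theta=0.0000
After 2 (thin lens f=22): x=-5.0000 theta=5/22 (≈0.2273)
After 3 (propagate distance d=13): x=-45/22 (≈-2.0455) theta=5/22 (≈0.2273)
After 4 (thin lens f=54): x=-45/22 (≈-2.0455) theta=35/132 (≈0.2652)
After 5 (propagate distance d=9): x=15/44 (≈0.3409) theta=35/132 (≈0.2652)
After 6 (thin lens f=55): x=15/44 (≈0.3409) theta=94/363 (≈0.2590)
After 7 (propagate distance d=13 (to screen)): x=5383/1452 (≈3.7073) theta=94/363 (≈0.2590)
|theta_initial|=0.0000 |theta_final|=94/363 (≈0.2590) -> increased

Answer: yes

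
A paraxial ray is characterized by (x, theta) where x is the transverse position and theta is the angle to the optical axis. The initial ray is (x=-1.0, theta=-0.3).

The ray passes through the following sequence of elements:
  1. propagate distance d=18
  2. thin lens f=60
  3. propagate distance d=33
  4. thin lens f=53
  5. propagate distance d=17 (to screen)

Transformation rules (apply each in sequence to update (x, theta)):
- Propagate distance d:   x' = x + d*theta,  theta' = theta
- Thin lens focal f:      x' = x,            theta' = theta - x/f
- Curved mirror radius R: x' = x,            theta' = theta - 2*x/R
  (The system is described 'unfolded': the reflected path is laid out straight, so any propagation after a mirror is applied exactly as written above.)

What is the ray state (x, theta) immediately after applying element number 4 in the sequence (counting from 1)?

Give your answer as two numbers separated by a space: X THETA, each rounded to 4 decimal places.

Initial: x=-1.0000 theta=-0.3000
After 1 (propagate distance d=18): x=-6.4000 theta=-0.3000
After 2 (thin lens f=60): x=-6.4000 theta=-29/150 (≈-0.1933)
After 3 (propagate distance d=33): x=-12.7800 theta=-29/150 (≈-0.1933)
After 4 (thin lens f=53): x=-12.7800 theta=38/795 (≈0.0478)
Rounded to 4 decimal places: x = -12.7800, theta = 0.0478

Answer: -12.7800 0.0478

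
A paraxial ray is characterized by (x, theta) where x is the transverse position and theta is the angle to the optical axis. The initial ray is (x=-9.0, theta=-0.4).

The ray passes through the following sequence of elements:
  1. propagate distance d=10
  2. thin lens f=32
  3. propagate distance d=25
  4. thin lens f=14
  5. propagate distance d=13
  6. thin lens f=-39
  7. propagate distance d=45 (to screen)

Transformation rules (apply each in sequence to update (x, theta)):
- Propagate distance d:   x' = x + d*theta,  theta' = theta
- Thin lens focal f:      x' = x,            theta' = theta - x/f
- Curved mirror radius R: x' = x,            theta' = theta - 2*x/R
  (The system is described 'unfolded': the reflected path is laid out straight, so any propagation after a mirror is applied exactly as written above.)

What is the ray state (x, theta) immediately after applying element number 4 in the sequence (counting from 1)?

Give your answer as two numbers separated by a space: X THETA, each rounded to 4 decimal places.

Initial: x=-9.0000 theta=-0.4000
After 1 (propagate distance d=10): x=-13.0000 theta=-0.4000
After 2 (thin lens f=32): x=-13.0000 theta=1/160 (≈0.0063)
After 3 (propagate distance d=25): x=-411/32 (≈-12.8438) theta=1/160 (≈0.0063)
After 4 (thin lens f=14): x=-411/32 (≈-12.8438) theta=2069/2240 (≈0.9237)
Rounded to 4 decimal places: x = -12.8438, theta = 0.9237

Answer: -12.8438 0.9237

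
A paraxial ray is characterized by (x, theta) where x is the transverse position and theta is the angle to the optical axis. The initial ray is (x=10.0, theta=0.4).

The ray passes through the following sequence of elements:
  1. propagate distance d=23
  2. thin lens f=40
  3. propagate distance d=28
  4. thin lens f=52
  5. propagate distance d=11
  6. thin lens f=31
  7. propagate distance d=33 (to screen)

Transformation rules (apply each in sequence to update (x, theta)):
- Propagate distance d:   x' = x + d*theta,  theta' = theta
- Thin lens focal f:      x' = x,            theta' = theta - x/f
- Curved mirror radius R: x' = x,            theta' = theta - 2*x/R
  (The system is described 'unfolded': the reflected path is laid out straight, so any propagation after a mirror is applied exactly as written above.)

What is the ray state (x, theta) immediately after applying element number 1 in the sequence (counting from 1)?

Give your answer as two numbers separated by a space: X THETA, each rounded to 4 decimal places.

Initial: x=10.0000 theta=0.4000
After 1 (propagate distance d=23): x=19.2000 theta=0.4000
Rounded to 4 decimal places: x = 19.2000, theta = 0.4000

Answer: 19.2000 0.4000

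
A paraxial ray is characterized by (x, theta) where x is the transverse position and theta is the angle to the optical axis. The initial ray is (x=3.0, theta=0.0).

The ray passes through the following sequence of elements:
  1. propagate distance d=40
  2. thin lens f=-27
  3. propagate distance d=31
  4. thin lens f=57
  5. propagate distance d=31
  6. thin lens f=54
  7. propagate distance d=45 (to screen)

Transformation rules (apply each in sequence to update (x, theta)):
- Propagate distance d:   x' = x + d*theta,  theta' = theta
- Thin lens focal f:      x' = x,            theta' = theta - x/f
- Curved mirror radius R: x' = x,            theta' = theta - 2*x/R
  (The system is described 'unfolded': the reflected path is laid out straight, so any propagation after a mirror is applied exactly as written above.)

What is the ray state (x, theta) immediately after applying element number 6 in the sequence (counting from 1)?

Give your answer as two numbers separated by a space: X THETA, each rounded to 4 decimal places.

Initial: x=3.0000 theta=0.0000
After 1 (propagate distance d=40): x=3.0000 theta=0.0000
After 2 (thin lens f=-27): x=3.0000 theta=1/9 (≈0.1111)
After 3 (propagate distance d=31): x=58/9 (≈6.4444) theta=1/9 (≈0.1111)
After 4 (thin lens f=57): x=58/9 (≈6.4444) theta=-1/513 (≈-0.0019)
After 5 (propagate distance d=31): x=3275/513 (≈6.3840) theta=-1/513 (≈-0.0019)
After 6 (thin lens f=54): x=3275/513 (≈6.3840) theta=-3329/27702 (≈-0.1202)
Rounded to 4 decimal places: x = 6.3840, theta = -0.1202

Answer: 6.3840 -0.1202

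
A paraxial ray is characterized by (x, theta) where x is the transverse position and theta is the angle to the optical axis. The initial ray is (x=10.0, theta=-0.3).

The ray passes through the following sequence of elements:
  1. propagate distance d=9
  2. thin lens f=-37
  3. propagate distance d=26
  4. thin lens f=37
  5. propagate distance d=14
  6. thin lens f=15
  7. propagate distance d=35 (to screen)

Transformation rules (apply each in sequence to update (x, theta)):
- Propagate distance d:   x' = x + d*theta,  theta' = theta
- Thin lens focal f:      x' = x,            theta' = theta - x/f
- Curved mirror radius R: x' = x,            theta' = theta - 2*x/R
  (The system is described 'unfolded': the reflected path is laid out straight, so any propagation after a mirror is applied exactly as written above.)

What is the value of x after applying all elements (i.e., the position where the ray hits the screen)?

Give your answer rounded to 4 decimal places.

Answer: -9.8942

Derivation:
Initial: x=10.0000 theta=-0.3000
After 1 (propagate distance d=9): x=7.3000 theta=-0.3000
After 2 (thin lens f=-37): x=7.3000 theta=-19/185 (≈-0.1027)
After 3 (propagate distance d=26): x=1713/370 (≈4.6297) theta=-19/185 (≈-0.1027)
After 4 (thin lens f=37): x=1713/370 (≈4.6297) theta=-3119/13690 (≈-0.2278)
After 5 (propagate distance d=14): x=3943/2738 (≈1.4401) theta=-3119/13690 (≈-0.2278)
After 6 (thin lens f=15): x=3943/2738 (≈1.4401) theta=-1330/4107 (≈-0.3238)
After 7 (propagate distance d=35 (to screen)): x=-81271/8214 (≈-9.8942) theta=-1330/4107 (≈-0.3238)
Rounded to 4 decimal places: x = -9.8942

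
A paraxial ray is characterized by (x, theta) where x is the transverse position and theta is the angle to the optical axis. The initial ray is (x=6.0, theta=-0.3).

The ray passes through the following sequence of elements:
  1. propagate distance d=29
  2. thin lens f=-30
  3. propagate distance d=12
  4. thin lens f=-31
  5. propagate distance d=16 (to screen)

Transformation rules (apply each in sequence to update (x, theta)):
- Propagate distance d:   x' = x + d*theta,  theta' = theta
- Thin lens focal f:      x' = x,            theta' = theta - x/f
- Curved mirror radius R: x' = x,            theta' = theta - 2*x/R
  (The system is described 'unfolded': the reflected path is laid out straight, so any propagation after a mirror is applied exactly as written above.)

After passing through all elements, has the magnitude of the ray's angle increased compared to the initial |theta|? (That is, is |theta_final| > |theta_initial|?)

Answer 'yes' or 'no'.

Initial: x=6.0000 theta=-0.3000
After 1 (propagate distance d=29): x=-2.7000 theta=-0.3000
After 2 (thin lens f=-30): x=-2.7000 theta=-0.3900
After 3 (propagate distance d=12): x=-7.3800 theta=-0.3900
After 4 (thin lens f=-31): x=-7.3800 theta=-1947/3100 (≈-0.6281)
After 5 (propagate distance d=16 (to screen)): x=-5403/310 (≈-17.4290) theta=-1947/3100 (≈-0.6281)
|theta_initial|=0.3000 |theta_final|=1947/3100 (≈0.6281) -> increased

Answer: yes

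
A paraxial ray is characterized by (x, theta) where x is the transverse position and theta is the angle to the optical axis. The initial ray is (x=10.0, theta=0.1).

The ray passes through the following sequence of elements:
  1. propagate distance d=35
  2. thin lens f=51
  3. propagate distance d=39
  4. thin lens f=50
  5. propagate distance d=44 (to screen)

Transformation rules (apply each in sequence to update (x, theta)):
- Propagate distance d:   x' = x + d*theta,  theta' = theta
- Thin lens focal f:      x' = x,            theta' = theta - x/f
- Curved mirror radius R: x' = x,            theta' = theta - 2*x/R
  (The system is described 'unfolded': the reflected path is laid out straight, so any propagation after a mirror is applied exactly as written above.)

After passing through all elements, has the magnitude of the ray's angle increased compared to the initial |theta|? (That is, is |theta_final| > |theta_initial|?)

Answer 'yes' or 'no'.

Initial: x=10.0000 theta=0.1000
After 1 (propagate distance d=35): x=13.5000 theta=0.1000
After 2 (thin lens f=51): x=13.5000 theta=-14/85 (≈-0.1647)
After 3 (propagate distance d=39): x=1203/170 (≈7.0765) theta=-14/85 (≈-0.1647)
After 4 (thin lens f=50): x=1203/170 (≈7.0765) theta=-2603/8500 (≈-0.3062)
After 5 (propagate distance d=44 (to screen)): x=-27191/4250 (≈-6.3979) theta=-2603/8500 (≈-0.3062)
|theta_initial|=0.1000 |theta_final|=2603/8500 (≈0.3062) -> increased

Answer: yes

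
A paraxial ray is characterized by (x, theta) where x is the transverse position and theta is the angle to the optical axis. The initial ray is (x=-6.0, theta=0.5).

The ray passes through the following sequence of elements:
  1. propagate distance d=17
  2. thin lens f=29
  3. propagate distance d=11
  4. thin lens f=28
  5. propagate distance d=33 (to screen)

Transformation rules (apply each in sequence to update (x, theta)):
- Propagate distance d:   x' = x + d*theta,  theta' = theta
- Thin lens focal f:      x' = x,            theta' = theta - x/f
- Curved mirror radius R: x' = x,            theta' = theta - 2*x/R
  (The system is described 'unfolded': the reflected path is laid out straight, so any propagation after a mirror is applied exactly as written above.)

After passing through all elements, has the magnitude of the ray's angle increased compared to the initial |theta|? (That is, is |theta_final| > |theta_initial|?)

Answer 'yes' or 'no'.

Initial: x=-6.0000 theta=0.5000
After 1 (propagate distance d=17): x=2.5000 theta=0.5000
After 2 (thin lens f=29): x=2.5000 theta=12/29 (≈0.4138)
After 3 (propagate distance d=11): x=409/58 (≈7.0517) theta=12/29 (≈0.4138)
After 4 (thin lens f=28): x=409/58 (≈7.0517) theta=263/1624 (≈0.1619)
After 5 (propagate distance d=33 (to screen)): x=20131/1624 (≈12.3959) theta=263/1624 (≈0.1619)
|theta_initial|=0.5000 |theta_final|=263/1624 (≈0.1619) -> not increased

Answer: no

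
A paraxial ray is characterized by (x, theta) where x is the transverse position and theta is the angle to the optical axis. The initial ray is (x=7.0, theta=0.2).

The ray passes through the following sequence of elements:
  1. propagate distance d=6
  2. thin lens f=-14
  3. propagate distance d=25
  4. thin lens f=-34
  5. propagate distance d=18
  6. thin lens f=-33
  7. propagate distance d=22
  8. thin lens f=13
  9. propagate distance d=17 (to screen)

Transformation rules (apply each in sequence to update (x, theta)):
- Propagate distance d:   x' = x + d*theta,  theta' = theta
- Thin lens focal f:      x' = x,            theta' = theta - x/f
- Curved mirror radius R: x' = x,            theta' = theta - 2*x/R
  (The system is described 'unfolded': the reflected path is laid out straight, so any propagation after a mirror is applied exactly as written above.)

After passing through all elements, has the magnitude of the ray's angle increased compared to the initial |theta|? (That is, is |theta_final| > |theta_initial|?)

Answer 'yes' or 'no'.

Answer: yes

Derivation:
Initial: x=7.0000 theta=0.2000
After 1 (propagate distance d=6): x=8.2000 theta=0.2000
After 2 (thin lens f=-14): x=8.2000 theta=11/14 (≈0.7857)
After 3 (propagate distance d=25): x=1949/70 (≈27.8429) theta=11/14 (≈0.7857)
After 4 (thin lens f=-34): x=1949/70 (≈27.8429) theta=3819/2380 (≈1.6046)
After 5 (propagate distance d=18): x=33752/595 (≈56.7261) theta=3819/2380 (≈1.6046)
After 6 (thin lens f=-33): x=33752/595 (≈56.7261) theta=3071/924 (≈3.3236)
After 7 (propagate distance d=22): x=66221/510 (≈129.8451) theta=3071/924 (≈3.3236)
After 8 (thin lens f=13): x=66221/510 (≈129.8451) theta=-2268193/340340 (≈-6.6645)
After 9 (propagate distance d=17 (to screen)): x=16896599/1021020 (≈16.5487) theta=-2268193/340340 (≈-6.6645)
|theta_initial|=0.2000 |theta_final|=2268193/340340 (≈6.6645) -> increased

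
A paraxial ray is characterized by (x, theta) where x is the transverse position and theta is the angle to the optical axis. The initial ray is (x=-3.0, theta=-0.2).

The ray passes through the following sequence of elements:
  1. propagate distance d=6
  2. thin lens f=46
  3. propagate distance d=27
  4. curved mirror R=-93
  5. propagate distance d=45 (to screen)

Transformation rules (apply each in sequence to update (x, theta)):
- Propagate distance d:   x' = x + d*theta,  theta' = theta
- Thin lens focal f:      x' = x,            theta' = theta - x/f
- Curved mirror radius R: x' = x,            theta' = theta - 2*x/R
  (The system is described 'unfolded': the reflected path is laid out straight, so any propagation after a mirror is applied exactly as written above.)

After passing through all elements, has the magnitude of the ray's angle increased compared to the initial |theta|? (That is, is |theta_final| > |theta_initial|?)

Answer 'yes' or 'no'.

Initial: x=-3.0000 theta=-0.2000
After 1 (propagate distance d=6): x=-4.2000 theta=-0.2000
After 2 (thin lens f=46): x=-4.2000 theta=-5/46 (≈-0.1087)
After 3 (propagate distance d=27): x=-1641/230 (≈-7.1348) theta=-5/46 (≈-0.1087)
After 4 (curved mirror R=-93): x=-1641/230 (≈-7.1348) theta=-1869/7130 (≈-0.2621)
After 5 (propagate distance d=45 (to screen)): x=-67488/3565 (≈-18.9307) theta=-1869/7130 (≈-0.2621)
|theta_initial|=0.2000 |theta_final|=1869/7130 (≈0.2621) -> increased

Answer: yes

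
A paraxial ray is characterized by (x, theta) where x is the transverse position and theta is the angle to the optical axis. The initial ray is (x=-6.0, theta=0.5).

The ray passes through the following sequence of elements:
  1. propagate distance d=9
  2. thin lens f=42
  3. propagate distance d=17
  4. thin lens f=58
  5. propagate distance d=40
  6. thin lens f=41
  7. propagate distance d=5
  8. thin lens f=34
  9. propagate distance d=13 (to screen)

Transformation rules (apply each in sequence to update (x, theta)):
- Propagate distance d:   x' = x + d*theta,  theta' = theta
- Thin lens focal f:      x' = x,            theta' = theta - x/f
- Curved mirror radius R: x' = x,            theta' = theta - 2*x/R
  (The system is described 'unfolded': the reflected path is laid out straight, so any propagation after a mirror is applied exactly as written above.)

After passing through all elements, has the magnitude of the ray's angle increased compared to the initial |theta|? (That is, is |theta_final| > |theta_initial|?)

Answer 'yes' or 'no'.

Initial: x=-6.0000 theta=0.5000
After 1 (propagate distance d=9): x=-1.5000 theta=0.5000
After 2 (thin lens f=42): x=-1.5000 theta=15/28 (≈0.5357)
After 3 (propagate distance d=17): x=213/28 (≈7.6071) theta=15/28 (≈0.5357)
After 4 (thin lens f=58): x=213/28 (≈7.6071) theta=657/1624 (≈0.4046)
After 5 (propagate distance d=40): x=19317/812 (≈23.7894) theta=657/1624 (≈0.4046)
After 6 (thin lens f=41): x=19317/812 (≈23.7894) theta=-1671/9512 (≈-0.1757)
After 7 (propagate distance d=5): x=1525509/66584 (≈22.9110) theta=-1671/9512 (≈-0.1757)
After 8 (thin lens f=34): x=1525509/66584 (≈22.9110) theta=-1923207/2263856 (≈-0.8495)
After 9 (propagate distance d=13 (to screen)): x=3837945/323408 (≈11.8672) theta=-1923207/2263856 (≈-0.8495)
|theta_initial|=0.5000 |theta_final|=1923207/2263856 (≈0.8495) -> increased

Answer: yes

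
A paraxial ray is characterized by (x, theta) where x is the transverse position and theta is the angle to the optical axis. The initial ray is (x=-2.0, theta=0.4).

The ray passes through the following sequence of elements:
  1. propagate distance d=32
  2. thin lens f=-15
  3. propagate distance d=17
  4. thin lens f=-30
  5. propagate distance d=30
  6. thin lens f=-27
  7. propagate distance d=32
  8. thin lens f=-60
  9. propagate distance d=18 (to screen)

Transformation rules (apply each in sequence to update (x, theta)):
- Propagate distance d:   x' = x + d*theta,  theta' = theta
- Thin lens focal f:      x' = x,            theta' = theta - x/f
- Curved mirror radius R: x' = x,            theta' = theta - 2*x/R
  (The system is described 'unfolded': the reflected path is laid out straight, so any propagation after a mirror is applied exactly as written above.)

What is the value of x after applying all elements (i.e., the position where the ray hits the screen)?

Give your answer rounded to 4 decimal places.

Initial: x=-2.0000 theta=0.4000
After 1 (propagate distance d=32): x=10.8000 theta=0.4000
After 2 (thin lens f=-15): x=10.8000 theta=1.1200
After 3 (propagate distance d=17): x=29.8400 theta=1.1200
After 4 (thin lens f=-30): x=29.8400 theta=793/375 (≈2.1147)
After 5 (propagate distance d=30): x=93.2800 theta=793/375 (≈2.1147)
After 6 (thin lens f=-27): x=93.2800 theta=18797/3375 (≈5.5695)
After 7 (propagate distance d=32): x=916324/3375 (≈271.5034) theta=18797/3375 (≈5.5695)
After 8 (thin lens f=-60): x=916324/3375 (≈271.5034) theta=511036/50625 (≈10.0945)
After 9 (propagate distance d=18 (to screen)): x=7647836/16875 (≈453.2051) theta=511036/50625 (≈10.0945)
Rounded to 4 decimal places: x = 453.2051

Answer: 453.2051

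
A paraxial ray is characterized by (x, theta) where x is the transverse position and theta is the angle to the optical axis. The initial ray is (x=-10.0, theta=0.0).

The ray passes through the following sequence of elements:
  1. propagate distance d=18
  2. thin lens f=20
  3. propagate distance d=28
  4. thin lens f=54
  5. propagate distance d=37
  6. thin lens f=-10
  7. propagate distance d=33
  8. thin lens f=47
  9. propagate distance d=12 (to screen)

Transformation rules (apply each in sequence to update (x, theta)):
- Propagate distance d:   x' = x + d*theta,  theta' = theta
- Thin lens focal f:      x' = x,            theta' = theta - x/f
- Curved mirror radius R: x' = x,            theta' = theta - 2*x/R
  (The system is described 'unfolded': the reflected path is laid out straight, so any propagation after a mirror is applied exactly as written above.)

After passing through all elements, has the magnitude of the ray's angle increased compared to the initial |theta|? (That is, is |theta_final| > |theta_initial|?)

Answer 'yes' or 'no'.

Answer: yes

Derivation:
Initial: x=-10.0000 theta=0.0000
After 1 (propagate distance d=18): x=-10.0000 theta=0.0000
After 2 (thin lens f=20): x=-10.0000 theta=0.5000
After 3 (propagate distance d=28): x=4.0000 theta=0.5000
After 4 (thin lens f=54): x=4.0000 theta=23/54 (≈0.4259)
After 5 (propagate distance d=37): x=1067/54 (≈19.7593) theta=23/54 (≈0.4259)
After 6 (thin lens f=-10): x=1067/54 (≈19.7593) theta=1297/540 (≈2.4019)
After 7 (propagate distance d=33): x=53471/540 (≈99.0204) theta=1297/540 (≈2.4019)
After 8 (thin lens f=47): x=53471/540 (≈99.0204) theta=208/705 (≈0.2950)
After 9 (propagate distance d=12 (to screen)): x=2602993/25380 (≈102.5608) theta=208/705 (≈0.2950)
|theta_initial|=0.0000 |theta_final|=208/705 (≈0.2950) -> increased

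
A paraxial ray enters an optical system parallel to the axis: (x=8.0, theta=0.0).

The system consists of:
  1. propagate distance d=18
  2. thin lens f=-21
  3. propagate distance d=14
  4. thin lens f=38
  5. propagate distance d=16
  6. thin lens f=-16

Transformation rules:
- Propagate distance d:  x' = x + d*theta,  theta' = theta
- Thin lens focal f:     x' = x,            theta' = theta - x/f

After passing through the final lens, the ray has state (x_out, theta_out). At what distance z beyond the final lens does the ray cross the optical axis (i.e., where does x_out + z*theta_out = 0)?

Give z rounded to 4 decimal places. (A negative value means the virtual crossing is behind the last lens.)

Answer: -15.4614

Derivation:
Initial: x=8.0000 theta=0.0000
After 1 (propagate distance d=18): x=8.0000 theta=0.0000
After 2 (thin lens f=-21): x=8.0000 theta=8/21 (≈0.3810)
After 3 (propagate distance d=14): x=40/3 (≈13.3333) theta=8/21 (≈0.3810)
After 4 (thin lens f=38): x=40/3 (≈13.3333) theta=4/133 (≈0.0301)
After 5 (propagate distance d=16): x=5512/399 (≈13.8145) theta=4/133 (≈0.0301)
After 6 (thin lens f=-16): x=5512/399 (≈13.8145) theta=713/798 (≈0.8935)
z_focus = -x_out/theta_out = -(5512/399)/(713/798) = -11024/713 ≈ -15.4614
Rounded to 4 decimal places: z = -15.4614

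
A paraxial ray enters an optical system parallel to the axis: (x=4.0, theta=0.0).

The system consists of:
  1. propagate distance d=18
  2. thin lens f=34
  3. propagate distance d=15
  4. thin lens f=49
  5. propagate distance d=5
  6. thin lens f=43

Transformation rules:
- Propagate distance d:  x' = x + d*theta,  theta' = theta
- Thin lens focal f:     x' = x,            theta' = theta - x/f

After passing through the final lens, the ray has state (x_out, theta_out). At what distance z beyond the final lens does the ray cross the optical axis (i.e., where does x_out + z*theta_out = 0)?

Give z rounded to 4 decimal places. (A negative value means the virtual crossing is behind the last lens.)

Initial: x=4.0000 theta=0.0000
After 1 (propagate distance d=18): x=4.0000 theta=0.0000
After 2 (thin lens f=34): x=4.0000 theta=-2/17 (≈-0.1176)
After 3 (propagate distance d=15): x=38/17 (≈2.2353) theta=-2/17 (≈-0.1176)
After 4 (thin lens f=49): x=38/17 (≈2.2353) theta=-8/49 (≈-0.1633)
After 5 (propagate distance d=5): x=1182/833 (≈1.4190) theta=-8/49 (≈-0.1633)
After 6 (thin lens f=43): x=1182/833 (≈1.4190) theta=-7030/35819 (≈-0.1963)
z_focus = -x_out/theta_out = -(1182/833)/(-7030/35819) = 25413/3515 ≈ 7.2299
Rounded to 4 decimal places: z = 7.2299

Answer: 7.2299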